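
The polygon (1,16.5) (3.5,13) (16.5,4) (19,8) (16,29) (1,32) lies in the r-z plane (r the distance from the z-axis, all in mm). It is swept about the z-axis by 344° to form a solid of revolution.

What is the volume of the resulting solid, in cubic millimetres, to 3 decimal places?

Volume = 20775.233 mm³

Profile (r,z), 6 vertices: (1,16.5) (3.5,13) (16.5,4) (19,8) (16,29) (1,32)
edge 0: (1,16.5)→(3.5,13)  cross = 1·13 − 3.5·16.5 = -44.7500; (r_i+r_j)·cross = 4.5·-44.7500 = -201.3750
edge 1: (3.5,13)→(16.5,4)  cross = 3.5·4 − 16.5·13 = -200.5000; (r_i+r_j)·cross = 20·-200.5000 = -4010.0000
edge 2: (16.5,4)→(19,8)  cross = 16.5·8 − 19·4 = 56.0000; (r_i+r_j)·cross = 35.5·56.0000 = 1988.0000
edge 3: (19,8)→(16,29)  cross = 19·29 − 16·8 = 423.0000; (r_i+r_j)·cross = 35·423.0000 = 14805.0000
edge 4: (16,29)→(1,32)  cross = 16·32 − 1·29 = 483.0000; (r_i+r_j)·cross = 17·483.0000 = 8211.0000
edge 5: (1,32)→(1,16.5)  cross = 1·16.5 − 1·32 = -15.5000; (r_i+r_j)·cross = 2·-15.5000 = -31.0000
Σcross = 701.2500 → A = |Σcross|/2 = 350.6250 mm²
Σ(r_i+r_j)·cross = 20761.6250 → first moment M = |Σ|/6 = 3460.2708
R_c = M/A = 3460.2708/350.6250 = 9.8689 mm
θ = 344° = 6.003933 rad
V = θ·R_c·A = 6.003933·9.8689·350.6250 = 20775.233 mm³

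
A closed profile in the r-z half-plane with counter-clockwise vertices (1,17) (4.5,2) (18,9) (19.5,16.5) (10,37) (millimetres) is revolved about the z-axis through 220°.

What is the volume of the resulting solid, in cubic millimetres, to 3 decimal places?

Profile (r,z), 5 vertices: (1,17) (4.5,2) (18,9) (19.5,16.5) (10,37)
edge 0: (1,17)→(4.5,2)  cross = 1·2 − 4.5·17 = -74.5000; (r_i+r_j)·cross = 5.5·-74.5000 = -409.7500
edge 1: (4.5,2)→(18,9)  cross = 4.5·9 − 18·2 = 4.5000; (r_i+r_j)·cross = 22.5·4.5000 = 101.2500
edge 2: (18,9)→(19.5,16.5)  cross = 18·16.5 − 19.5·9 = 121.5000; (r_i+r_j)·cross = 37.5·121.5000 = 4556.2500
edge 3: (19.5,16.5)→(10,37)  cross = 19.5·37 − 10·16.5 = 556.5000; (r_i+r_j)·cross = 29.5·556.5000 = 16416.7500
edge 4: (10,37)→(1,17)  cross = 10·17 − 1·37 = 133.0000; (r_i+r_j)·cross = 11·133.0000 = 1463.0000
Σcross = 741.0000 → A = |Σcross|/2 = 370.5000 mm²
Σ(r_i+r_j)·cross = 22127.5000 → first moment M = |Σ|/6 = 3687.9167
R_c = M/A = 3687.9167/370.5000 = 9.9539 mm
θ = 220° = 3.839724 rad
V = θ·R_c·A = 3.839724·9.9539·370.5000 = 14160.583 mm³

Volume = 14160.583 mm³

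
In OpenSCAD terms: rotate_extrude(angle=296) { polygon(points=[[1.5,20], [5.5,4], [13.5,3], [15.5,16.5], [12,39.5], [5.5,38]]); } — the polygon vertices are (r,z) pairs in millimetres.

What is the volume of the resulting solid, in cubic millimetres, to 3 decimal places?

Profile (r,z), 6 vertices: (1.5,20) (5.5,4) (13.5,3) (15.5,16.5) (12,39.5) (5.5,38)
edge 0: (1.5,20)→(5.5,4)  cross = 1.5·4 − 5.5·20 = -104.0000; (r_i+r_j)·cross = 7·-104.0000 = -728.0000
edge 1: (5.5,4)→(13.5,3)  cross = 5.5·3 − 13.5·4 = -37.5000; (r_i+r_j)·cross = 19·-37.5000 = -712.5000
edge 2: (13.5,3)→(15.5,16.5)  cross = 13.5·16.5 − 15.5·3 = 176.2500; (r_i+r_j)·cross = 29·176.2500 = 5111.2500
edge 3: (15.5,16.5)→(12,39.5)  cross = 15.5·39.5 − 12·16.5 = 414.2500; (r_i+r_j)·cross = 27.5·414.2500 = 11391.8750
edge 4: (12,39.5)→(5.5,38)  cross = 12·38 − 5.5·39.5 = 238.7500; (r_i+r_j)·cross = 17.5·238.7500 = 4178.1250
edge 5: (5.5,38)→(1.5,20)  cross = 5.5·20 − 1.5·38 = 53.0000; (r_i+r_j)·cross = 7·53.0000 = 371.0000
Σcross = 740.7500 → A = |Σcross|/2 = 370.3750 mm²
Σ(r_i+r_j)·cross = 19611.7500 → first moment M = |Σ|/6 = 3268.6250
R_c = M/A = 3268.6250/370.3750 = 8.8252 mm
θ = 296° = 5.166175 rad
V = θ·R_c·A = 5.166175·8.8252·370.3750 = 16886.287 mm³

Volume = 16886.287 mm³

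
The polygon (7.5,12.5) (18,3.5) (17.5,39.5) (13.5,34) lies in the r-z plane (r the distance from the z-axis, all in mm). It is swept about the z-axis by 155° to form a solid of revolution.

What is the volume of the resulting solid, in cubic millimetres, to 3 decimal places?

Volume = 8161.320 mm³

Profile (r,z), 4 vertices: (7.5,12.5) (18,3.5) (17.5,39.5) (13.5,34)
edge 0: (7.5,12.5)→(18,3.5)  cross = 7.5·3.5 − 18·12.5 = -198.7500; (r_i+r_j)·cross = 25.5·-198.7500 = -5068.1250
edge 1: (18,3.5)→(17.5,39.5)  cross = 18·39.5 − 17.5·3.5 = 649.7500; (r_i+r_j)·cross = 35.5·649.7500 = 23066.1250
edge 2: (17.5,39.5)→(13.5,34)  cross = 17.5·34 − 13.5·39.5 = 61.7500; (r_i+r_j)·cross = 31·61.7500 = 1914.2500
edge 3: (13.5,34)→(7.5,12.5)  cross = 13.5·12.5 − 7.5·34 = -86.2500; (r_i+r_j)·cross = 21·-86.2500 = -1811.2500
Σcross = 426.5000 → A = |Σcross|/2 = 213.2500 mm²
Σ(r_i+r_j)·cross = 18101.0000 → first moment M = |Σ|/6 = 3016.8333
R_c = M/A = 3016.8333/213.2500 = 14.1469 mm
θ = 155° = 2.705260 rad
V = θ·R_c·A = 2.705260·14.1469·213.2500 = 8161.320 mm³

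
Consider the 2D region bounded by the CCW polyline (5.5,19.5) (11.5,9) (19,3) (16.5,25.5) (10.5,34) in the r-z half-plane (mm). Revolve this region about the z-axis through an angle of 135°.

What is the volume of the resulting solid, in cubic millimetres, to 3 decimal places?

Volume = 6483.560 mm³

Profile (r,z), 5 vertices: (5.5,19.5) (11.5,9) (19,3) (16.5,25.5) (10.5,34)
edge 0: (5.5,19.5)→(11.5,9)  cross = 5.5·9 − 11.5·19.5 = -174.7500; (r_i+r_j)·cross = 17·-174.7500 = -2970.7500
edge 1: (11.5,9)→(19,3)  cross = 11.5·3 − 19·9 = -136.5000; (r_i+r_j)·cross = 30.5·-136.5000 = -4163.2500
edge 2: (19,3)→(16.5,25.5)  cross = 19·25.5 − 16.5·3 = 435.0000; (r_i+r_j)·cross = 35.5·435.0000 = 15442.5000
edge 3: (16.5,25.5)→(10.5,34)  cross = 16.5·34 − 10.5·25.5 = 293.2500; (r_i+r_j)·cross = 27·293.2500 = 7917.7500
edge 4: (10.5,34)→(5.5,19.5)  cross = 10.5·19.5 − 5.5·34 = 17.7500; (r_i+r_j)·cross = 16·17.7500 = 284.0000
Σcross = 434.7500 → A = |Σcross|/2 = 217.3750 mm²
Σ(r_i+r_j)·cross = 16510.2500 → first moment M = |Σ|/6 = 2751.7083
R_c = M/A = 2751.7083/217.3750 = 12.6588 mm
θ = 135° = 2.356194 rad
V = θ·R_c·A = 2.356194·12.6588·217.3750 = 6483.560 mm³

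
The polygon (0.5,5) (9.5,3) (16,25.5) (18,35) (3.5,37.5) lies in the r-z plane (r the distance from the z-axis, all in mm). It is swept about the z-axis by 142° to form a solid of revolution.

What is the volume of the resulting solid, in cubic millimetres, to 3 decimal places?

Volume = 8179.078 mm³

Profile (r,z), 5 vertices: (0.5,5) (9.5,3) (16,25.5) (18,35) (3.5,37.5)
edge 0: (0.5,5)→(9.5,3)  cross = 0.5·3 − 9.5·5 = -46.0000; (r_i+r_j)·cross = 10·-46.0000 = -460.0000
edge 1: (9.5,3)→(16,25.5)  cross = 9.5·25.5 − 16·3 = 194.2500; (r_i+r_j)·cross = 25.5·194.2500 = 4953.3750
edge 2: (16,25.5)→(18,35)  cross = 16·35 − 18·25.5 = 101.0000; (r_i+r_j)·cross = 34·101.0000 = 3434.0000
edge 3: (18,35)→(3.5,37.5)  cross = 18·37.5 − 3.5·35 = 552.5000; (r_i+r_j)·cross = 21.5·552.5000 = 11878.7500
edge 4: (3.5,37.5)→(0.5,5)  cross = 3.5·5 − 0.5·37.5 = -1.2500; (r_i+r_j)·cross = 4·-1.2500 = -5.0000
Σcross = 800.5000 → A = |Σcross|/2 = 400.2500 mm²
Σ(r_i+r_j)·cross = 19801.1250 → first moment M = |Σ|/6 = 3300.1875
R_c = M/A = 3300.1875/400.2500 = 8.2453 mm
θ = 142° = 2.478368 rad
V = θ·R_c·A = 2.478368·8.2453·400.2500 = 8179.078 mm³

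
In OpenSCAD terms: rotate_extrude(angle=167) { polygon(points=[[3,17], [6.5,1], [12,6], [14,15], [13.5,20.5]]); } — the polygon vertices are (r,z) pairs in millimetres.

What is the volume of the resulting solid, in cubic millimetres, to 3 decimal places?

Volume = 3434.488 mm³

Profile (r,z), 5 vertices: (3,17) (6.5,1) (12,6) (14,15) (13.5,20.5)
edge 0: (3,17)→(6.5,1)  cross = 3·1 − 6.5·17 = -107.5000; (r_i+r_j)·cross = 9.5·-107.5000 = -1021.2500
edge 1: (6.5,1)→(12,6)  cross = 6.5·6 − 12·1 = 27.0000; (r_i+r_j)·cross = 18.5·27.0000 = 499.5000
edge 2: (12,6)→(14,15)  cross = 12·15 − 14·6 = 96.0000; (r_i+r_j)·cross = 26·96.0000 = 2496.0000
edge 3: (14,15)→(13.5,20.5)  cross = 14·20.5 − 13.5·15 = 84.5000; (r_i+r_j)·cross = 27.5·84.5000 = 2323.7500
edge 4: (13.5,20.5)→(3,17)  cross = 13.5·17 − 3·20.5 = 168.0000; (r_i+r_j)·cross = 16.5·168.0000 = 2772.0000
Σcross = 268.0000 → A = |Σcross|/2 = 134.0000 mm²
Σ(r_i+r_j)·cross = 7070.0000 → first moment M = |Σ|/6 = 1178.3333
R_c = M/A = 1178.3333/134.0000 = 8.7935 mm
θ = 167° = 2.914700 rad
V = θ·R_c·A = 2.914700·8.7935·134.0000 = 3434.488 mm³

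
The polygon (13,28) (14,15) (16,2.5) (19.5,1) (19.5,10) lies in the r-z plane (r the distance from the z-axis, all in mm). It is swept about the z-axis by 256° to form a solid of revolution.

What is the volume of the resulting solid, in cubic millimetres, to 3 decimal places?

Volume = 5758.470 mm³

Profile (r,z), 5 vertices: (13,28) (14,15) (16,2.5) (19.5,1) (19.5,10)
edge 0: (13,28)→(14,15)  cross = 13·15 − 14·28 = -197.0000; (r_i+r_j)·cross = 27·-197.0000 = -5319.0000
edge 1: (14,15)→(16,2.5)  cross = 14·2.5 − 16·15 = -205.0000; (r_i+r_j)·cross = 30·-205.0000 = -6150.0000
edge 2: (16,2.5)→(19.5,1)  cross = 16·1 − 19.5·2.5 = -32.7500; (r_i+r_j)·cross = 35.5·-32.7500 = -1162.6250
edge 3: (19.5,1)→(19.5,10)  cross = 19.5·10 − 19.5·1 = 175.5000; (r_i+r_j)·cross = 39·175.5000 = 6844.5000
edge 4: (19.5,10)→(13,28)  cross = 19.5·28 − 13·10 = 416.0000; (r_i+r_j)·cross = 32.5·416.0000 = 13520.0000
Σcross = 156.7500 → A = |Σcross|/2 = 78.3750 mm²
Σ(r_i+r_j)·cross = 7732.8750 → first moment M = |Σ|/6 = 1288.8125
R_c = M/A = 1288.8125/78.3750 = 16.4442 mm
θ = 256° = 4.468043 rad
V = θ·R_c·A = 4.468043·16.4442·78.3750 = 5758.470 mm³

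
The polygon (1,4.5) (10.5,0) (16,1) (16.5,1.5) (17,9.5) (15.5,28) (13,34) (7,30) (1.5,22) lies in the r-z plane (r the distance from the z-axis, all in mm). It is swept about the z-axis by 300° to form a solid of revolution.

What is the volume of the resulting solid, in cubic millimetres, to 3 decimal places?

Volume = 20624.338 mm³

Profile (r,z), 9 vertices: (1,4.5) (10.5,0) (16,1) (16.5,1.5) (17,9.5) (15.5,28) (13,34) (7,30) (1.5,22)
edge 0: (1,4.5)→(10.5,0)  cross = 1·0 − 10.5·4.5 = -47.2500; (r_i+r_j)·cross = 11.5·-47.2500 = -543.3750
edge 1: (10.5,0)→(16,1)  cross = 10.5·1 − 16·0 = 10.5000; (r_i+r_j)·cross = 26.5·10.5000 = 278.2500
edge 2: (16,1)→(16.5,1.5)  cross = 16·1.5 − 16.5·1 = 7.5000; (r_i+r_j)·cross = 32.5·7.5000 = 243.7500
edge 3: (16.5,1.5)→(17,9.5)  cross = 16.5·9.5 − 17·1.5 = 131.2500; (r_i+r_j)·cross = 33.5·131.2500 = 4396.8750
edge 4: (17,9.5)→(15.5,28)  cross = 17·28 − 15.5·9.5 = 328.7500; (r_i+r_j)·cross = 32.5·328.7500 = 10684.3750
edge 5: (15.5,28)→(13,34)  cross = 15.5·34 − 13·28 = 163.0000; (r_i+r_j)·cross = 28.5·163.0000 = 4645.5000
edge 6: (13,34)→(7,30)  cross = 13·30 − 7·34 = 152.0000; (r_i+r_j)·cross = 20·152.0000 = 3040.0000
edge 7: (7,30)→(1.5,22)  cross = 7·22 − 1.5·30 = 109.0000; (r_i+r_j)·cross = 8.5·109.0000 = 926.5000
edge 8: (1.5,22)→(1,4.5)  cross = 1.5·4.5 − 1·22 = -15.2500; (r_i+r_j)·cross = 2.5·-15.2500 = -38.1250
Σcross = 839.5000 → A = |Σcross|/2 = 419.7500 mm²
Σ(r_i+r_j)·cross = 23633.7500 → first moment M = |Σ|/6 = 3938.9583
R_c = M/A = 3938.9583/419.7500 = 9.3841 mm
θ = 300° = 5.235988 rad
V = θ·R_c·A = 5.235988·9.3841·419.7500 = 20624.338 mm³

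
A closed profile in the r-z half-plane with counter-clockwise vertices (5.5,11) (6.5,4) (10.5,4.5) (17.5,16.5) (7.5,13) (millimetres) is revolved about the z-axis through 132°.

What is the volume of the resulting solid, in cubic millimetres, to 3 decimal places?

Volume = 1755.522 mm³

Profile (r,z), 5 vertices: (5.5,11) (6.5,4) (10.5,4.5) (17.5,16.5) (7.5,13)
edge 0: (5.5,11)→(6.5,4)  cross = 5.5·4 − 6.5·11 = -49.5000; (r_i+r_j)·cross = 12·-49.5000 = -594.0000
edge 1: (6.5,4)→(10.5,4.5)  cross = 6.5·4.5 − 10.5·4 = -12.7500; (r_i+r_j)·cross = 17·-12.7500 = -216.7500
edge 2: (10.5,4.5)→(17.5,16.5)  cross = 10.5·16.5 − 17.5·4.5 = 94.5000; (r_i+r_j)·cross = 28·94.5000 = 2646.0000
edge 3: (17.5,16.5)→(7.5,13)  cross = 17.5·13 − 7.5·16.5 = 103.7500; (r_i+r_j)·cross = 25·103.7500 = 2593.7500
edge 4: (7.5,13)→(5.5,11)  cross = 7.5·11 − 5.5·13 = 11.0000; (r_i+r_j)·cross = 13·11.0000 = 143.0000
Σcross = 147.0000 → A = |Σcross|/2 = 73.5000 mm²
Σ(r_i+r_j)·cross = 4572.0000 → first moment M = |Σ|/6 = 762.0000
R_c = M/A = 762.0000/73.5000 = 10.3673 mm
θ = 132° = 2.303835 rad
V = θ·R_c·A = 2.303835·10.3673·73.5000 = 1755.522 mm³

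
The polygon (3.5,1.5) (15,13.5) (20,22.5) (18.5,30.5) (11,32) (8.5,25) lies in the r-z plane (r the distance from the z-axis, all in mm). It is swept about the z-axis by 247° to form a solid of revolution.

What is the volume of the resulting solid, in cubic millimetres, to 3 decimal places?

Volume = 12220.144 mm³

Profile (r,z), 6 vertices: (3.5,1.5) (15,13.5) (20,22.5) (18.5,30.5) (11,32) (8.5,25)
edge 0: (3.5,1.5)→(15,13.5)  cross = 3.5·13.5 − 15·1.5 = 24.7500; (r_i+r_j)·cross = 18.5·24.7500 = 457.8750
edge 1: (15,13.5)→(20,22.5)  cross = 15·22.5 − 20·13.5 = 67.5000; (r_i+r_j)·cross = 35·67.5000 = 2362.5000
edge 2: (20,22.5)→(18.5,30.5)  cross = 20·30.5 − 18.5·22.5 = 193.7500; (r_i+r_j)·cross = 38.5·193.7500 = 7459.3750
edge 3: (18.5,30.5)→(11,32)  cross = 18.5·32 − 11·30.5 = 256.5000; (r_i+r_j)·cross = 29.5·256.5000 = 7566.7500
edge 4: (11,32)→(8.5,25)  cross = 11·25 − 8.5·32 = 3.0000; (r_i+r_j)·cross = 19.5·3.0000 = 58.5000
edge 5: (8.5,25)→(3.5,1.5)  cross = 8.5·1.5 − 3.5·25 = -74.7500; (r_i+r_j)·cross = 12·-74.7500 = -897.0000
Σcross = 470.7500 → A = |Σcross|/2 = 235.3750 mm²
Σ(r_i+r_j)·cross = 17008.0000 → first moment M = |Σ|/6 = 2834.6667
R_c = M/A = 2834.6667/235.3750 = 12.0432 mm
θ = 247° = 4.310963 rad
V = θ·R_c·A = 4.310963·12.0432·235.3750 = 12220.144 mm³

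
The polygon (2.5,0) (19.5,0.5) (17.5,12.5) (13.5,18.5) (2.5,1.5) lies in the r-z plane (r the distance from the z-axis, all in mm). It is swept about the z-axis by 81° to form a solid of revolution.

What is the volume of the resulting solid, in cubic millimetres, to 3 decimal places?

Profile (r,z), 5 vertices: (2.5,0) (19.5,0.5) (17.5,12.5) (13.5,18.5) (2.5,1.5)
edge 0: (2.5,0)→(19.5,0.5)  cross = 2.5·0.5 − 19.5·0 = 1.2500; (r_i+r_j)·cross = 22·1.2500 = 27.5000
edge 1: (19.5,0.5)→(17.5,12.5)  cross = 19.5·12.5 − 17.5·0.5 = 235.0000; (r_i+r_j)·cross = 37·235.0000 = 8695.0000
edge 2: (17.5,12.5)→(13.5,18.5)  cross = 17.5·18.5 − 13.5·12.5 = 155.0000; (r_i+r_j)·cross = 31·155.0000 = 4805.0000
edge 3: (13.5,18.5)→(2.5,1.5)  cross = 13.5·1.5 − 2.5·18.5 = -26.0000; (r_i+r_j)·cross = 16·-26.0000 = -416.0000
edge 4: (2.5,1.5)→(2.5,0)  cross = 2.5·0 − 2.5·1.5 = -3.7500; (r_i+r_j)·cross = 5·-3.7500 = -18.7500
Σcross = 361.5000 → A = |Σcross|/2 = 180.7500 mm²
Σ(r_i+r_j)·cross = 13092.7500 → first moment M = |Σ|/6 = 2182.1250
R_c = M/A = 2182.1250/180.7500 = 12.0726 mm
θ = 81° = 1.413717 rad
V = θ·R_c·A = 1.413717·12.0726·180.7500 = 3084.907 mm³

Volume = 3084.907 mm³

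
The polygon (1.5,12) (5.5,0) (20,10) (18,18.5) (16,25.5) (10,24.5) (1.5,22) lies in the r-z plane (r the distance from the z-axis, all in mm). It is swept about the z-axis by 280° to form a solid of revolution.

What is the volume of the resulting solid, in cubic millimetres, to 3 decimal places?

Volume = 15741.488 mm³

Profile (r,z), 7 vertices: (1.5,12) (5.5,0) (20,10) (18,18.5) (16,25.5) (10,24.5) (1.5,22)
edge 0: (1.5,12)→(5.5,0)  cross = 1.5·0 − 5.5·12 = -66.0000; (r_i+r_j)·cross = 7·-66.0000 = -462.0000
edge 1: (5.5,0)→(20,10)  cross = 5.5·10 − 20·0 = 55.0000; (r_i+r_j)·cross = 25.5·55.0000 = 1402.5000
edge 2: (20,10)→(18,18.5)  cross = 20·18.5 − 18·10 = 190.0000; (r_i+r_j)·cross = 38·190.0000 = 7220.0000
edge 3: (18,18.5)→(16,25.5)  cross = 18·25.5 − 16·18.5 = 163.0000; (r_i+r_j)·cross = 34·163.0000 = 5542.0000
edge 4: (16,25.5)→(10,24.5)  cross = 16·24.5 − 10·25.5 = 137.0000; (r_i+r_j)·cross = 26·137.0000 = 3562.0000
edge 5: (10,24.5)→(1.5,22)  cross = 10·22 − 1.5·24.5 = 183.2500; (r_i+r_j)·cross = 11.5·183.2500 = 2107.3750
edge 6: (1.5,22)→(1.5,12)  cross = 1.5·12 − 1.5·22 = -15.0000; (r_i+r_j)·cross = 3·-15.0000 = -45.0000
Σcross = 647.2500 → A = |Σcross|/2 = 323.6250 mm²
Σ(r_i+r_j)·cross = 19326.8750 → first moment M = |Σ|/6 = 3221.1458
R_c = M/A = 3221.1458/323.6250 = 9.9533 mm
θ = 280° = 4.886922 rad
V = θ·R_c·A = 4.886922·9.9533·323.6250 = 15741.488 mm³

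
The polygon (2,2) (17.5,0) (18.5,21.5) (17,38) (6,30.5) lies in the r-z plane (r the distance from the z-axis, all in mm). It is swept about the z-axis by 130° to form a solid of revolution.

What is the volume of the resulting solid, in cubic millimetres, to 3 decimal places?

Volume = 11773.184 mm³

Profile (r,z), 5 vertices: (2,2) (17.5,0) (18.5,21.5) (17,38) (6,30.5)
edge 0: (2,2)→(17.5,0)  cross = 2·0 − 17.5·2 = -35.0000; (r_i+r_j)·cross = 19.5·-35.0000 = -682.5000
edge 1: (17.5,0)→(18.5,21.5)  cross = 17.5·21.5 − 18.5·0 = 376.2500; (r_i+r_j)·cross = 36·376.2500 = 13545.0000
edge 2: (18.5,21.5)→(17,38)  cross = 18.5·38 − 17·21.5 = 337.5000; (r_i+r_j)·cross = 35.5·337.5000 = 11981.2500
edge 3: (17,38)→(6,30.5)  cross = 17·30.5 − 6·38 = 290.5000; (r_i+r_j)·cross = 23·290.5000 = 6681.5000
edge 4: (6,30.5)→(2,2)  cross = 6·2 − 2·30.5 = -49.0000; (r_i+r_j)·cross = 8·-49.0000 = -392.0000
Σcross = 920.2500 → A = |Σcross|/2 = 460.1250 mm²
Σ(r_i+r_j)·cross = 31133.2500 → first moment M = |Σ|/6 = 5188.8750
R_c = M/A = 5188.8750/460.1250 = 11.2771 mm
θ = 130° = 2.268928 rad
V = θ·R_c·A = 2.268928·11.2771·460.1250 = 11773.184 mm³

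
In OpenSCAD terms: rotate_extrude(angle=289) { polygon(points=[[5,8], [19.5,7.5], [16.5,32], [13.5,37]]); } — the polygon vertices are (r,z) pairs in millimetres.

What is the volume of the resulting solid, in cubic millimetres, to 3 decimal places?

Volume = 16003.146 mm³

Profile (r,z), 4 vertices: (5,8) (19.5,7.5) (16.5,32) (13.5,37)
edge 0: (5,8)→(19.5,7.5)  cross = 5·7.5 − 19.5·8 = -118.5000; (r_i+r_j)·cross = 24.5·-118.5000 = -2903.2500
edge 1: (19.5,7.5)→(16.5,32)  cross = 19.5·32 − 16.5·7.5 = 500.2500; (r_i+r_j)·cross = 36·500.2500 = 18009.0000
edge 2: (16.5,32)→(13.5,37)  cross = 16.5·37 − 13.5·32 = 178.5000; (r_i+r_j)·cross = 30·178.5000 = 5355.0000
edge 3: (13.5,37)→(5,8)  cross = 13.5·8 − 5·37 = -77.0000; (r_i+r_j)·cross = 18.5·-77.0000 = -1424.5000
Σcross = 483.2500 → A = |Σcross|/2 = 241.6250 mm²
Σ(r_i+r_j)·cross = 19036.2500 → first moment M = |Σ|/6 = 3172.7083
R_c = M/A = 3172.7083/241.6250 = 13.1307 mm
θ = 289° = 5.044002 rad
V = θ·R_c·A = 5.044002·13.1307·241.6250 = 16003.146 mm³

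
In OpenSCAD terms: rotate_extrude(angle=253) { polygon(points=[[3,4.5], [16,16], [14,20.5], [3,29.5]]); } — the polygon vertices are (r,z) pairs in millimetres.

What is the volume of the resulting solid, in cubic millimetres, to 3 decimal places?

Profile (r,z), 4 vertices: (3,4.5) (16,16) (14,20.5) (3,29.5)
edge 0: (3,4.5)→(16,16)  cross = 3·16 − 16·4.5 = -24.0000; (r_i+r_j)·cross = 19·-24.0000 = -456.0000
edge 1: (16,16)→(14,20.5)  cross = 16·20.5 − 14·16 = 104.0000; (r_i+r_j)·cross = 30·104.0000 = 3120.0000
edge 2: (14,20.5)→(3,29.5)  cross = 14·29.5 − 3·20.5 = 351.5000; (r_i+r_j)·cross = 17·351.5000 = 5975.5000
edge 3: (3,29.5)→(3,4.5)  cross = 3·4.5 − 3·29.5 = -75.0000; (r_i+r_j)·cross = 6·-75.0000 = -450.0000
Σcross = 356.5000 → A = |Σcross|/2 = 178.2500 mm²
Σ(r_i+r_j)·cross = 8189.5000 → first moment M = |Σ|/6 = 1364.9167
R_c = M/A = 1364.9167/178.2500 = 7.6573 mm
θ = 253° = 4.415683 rad
V = θ·R_c·A = 4.415683·7.6573·178.2500 = 6027.039 mm³

Volume = 6027.039 mm³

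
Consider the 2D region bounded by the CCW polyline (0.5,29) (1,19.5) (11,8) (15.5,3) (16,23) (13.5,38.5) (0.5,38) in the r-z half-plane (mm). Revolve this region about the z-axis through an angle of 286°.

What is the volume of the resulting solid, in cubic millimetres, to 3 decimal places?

Volume = 17237.491 mm³

Profile (r,z), 7 vertices: (0.5,29) (1,19.5) (11,8) (15.5,3) (16,23) (13.5,38.5) (0.5,38)
edge 0: (0.5,29)→(1,19.5)  cross = 0.5·19.5 − 1·29 = -19.2500; (r_i+r_j)·cross = 1.5·-19.2500 = -28.8750
edge 1: (1,19.5)→(11,8)  cross = 1·8 − 11·19.5 = -206.5000; (r_i+r_j)·cross = 12·-206.5000 = -2478.0000
edge 2: (11,8)→(15.5,3)  cross = 11·3 − 15.5·8 = -91.0000; (r_i+r_j)·cross = 26.5·-91.0000 = -2411.5000
edge 3: (15.5,3)→(16,23)  cross = 15.5·23 − 16·3 = 308.5000; (r_i+r_j)·cross = 31.5·308.5000 = 9717.7500
edge 4: (16,23)→(13.5,38.5)  cross = 16·38.5 − 13.5·23 = 305.5000; (r_i+r_j)·cross = 29.5·305.5000 = 9012.2500
edge 5: (13.5,38.5)→(0.5,38)  cross = 13.5·38 − 0.5·38.5 = 493.7500; (r_i+r_j)·cross = 14·493.7500 = 6912.5000
edge 6: (0.5,38)→(0.5,29)  cross = 0.5·29 − 0.5·38 = -4.5000; (r_i+r_j)·cross = 1·-4.5000 = -4.5000
Σcross = 786.5000 → A = |Σcross|/2 = 393.2500 mm²
Σ(r_i+r_j)·cross = 20719.6250 → first moment M = |Σ|/6 = 3453.2708
R_c = M/A = 3453.2708/393.2500 = 8.7814 mm
θ = 286° = 4.991642 rad
V = θ·R_c·A = 4.991642·8.7814·393.2500 = 17237.491 mm³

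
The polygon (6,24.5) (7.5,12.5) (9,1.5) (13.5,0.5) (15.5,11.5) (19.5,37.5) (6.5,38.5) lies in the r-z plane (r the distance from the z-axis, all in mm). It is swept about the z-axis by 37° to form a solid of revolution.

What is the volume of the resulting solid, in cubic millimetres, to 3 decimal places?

Profile (r,z), 7 vertices: (6,24.5) (7.5,12.5) (9,1.5) (13.5,0.5) (15.5,11.5) (19.5,37.5) (6.5,38.5)
edge 0: (6,24.5)→(7.5,12.5)  cross = 6·12.5 − 7.5·24.5 = -108.7500; (r_i+r_j)·cross = 13.5·-108.7500 = -1468.1250
edge 1: (7.5,12.5)→(9,1.5)  cross = 7.5·1.5 − 9·12.5 = -101.2500; (r_i+r_j)·cross = 16.5·-101.2500 = -1670.6250
edge 2: (9,1.5)→(13.5,0.5)  cross = 9·0.5 − 13.5·1.5 = -15.7500; (r_i+r_j)·cross = 22.5·-15.7500 = -354.3750
edge 3: (13.5,0.5)→(15.5,11.5)  cross = 13.5·11.5 − 15.5·0.5 = 147.5000; (r_i+r_j)·cross = 29·147.5000 = 4277.5000
edge 4: (15.5,11.5)→(19.5,37.5)  cross = 15.5·37.5 − 19.5·11.5 = 357.0000; (r_i+r_j)·cross = 35·357.0000 = 12495.0000
edge 5: (19.5,37.5)→(6.5,38.5)  cross = 19.5·38.5 − 6.5·37.5 = 507.0000; (r_i+r_j)·cross = 26·507.0000 = 13182.0000
edge 6: (6.5,38.5)→(6,24.5)  cross = 6.5·24.5 − 6·38.5 = -71.7500; (r_i+r_j)·cross = 12.5·-71.7500 = -896.8750
Σcross = 714.0000 → A = |Σcross|/2 = 357.0000 mm²
Σ(r_i+r_j)·cross = 25564.5000 → first moment M = |Σ|/6 = 4260.7500
R_c = M/A = 4260.7500/357.0000 = 11.9349 mm
θ = 37° = 0.645772 rad
V = θ·R_c·A = 0.645772·11.9349·357.0000 = 2751.472 mm³

Volume = 2751.472 mm³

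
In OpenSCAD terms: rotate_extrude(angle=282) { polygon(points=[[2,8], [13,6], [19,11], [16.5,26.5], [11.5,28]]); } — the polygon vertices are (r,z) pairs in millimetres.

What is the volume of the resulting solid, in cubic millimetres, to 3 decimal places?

Profile (r,z), 5 vertices: (2,8) (13,6) (19,11) (16.5,26.5) (11.5,28)
edge 0: (2,8)→(13,6)  cross = 2·6 − 13·8 = -92.0000; (r_i+r_j)·cross = 15·-92.0000 = -1380.0000
edge 1: (13,6)→(19,11)  cross = 13·11 − 19·6 = 29.0000; (r_i+r_j)·cross = 32·29.0000 = 928.0000
edge 2: (19,11)→(16.5,26.5)  cross = 19·26.5 − 16.5·11 = 322.0000; (r_i+r_j)·cross = 35.5·322.0000 = 11431.0000
edge 3: (16.5,26.5)→(11.5,28)  cross = 16.5·28 − 11.5·26.5 = 157.2500; (r_i+r_j)·cross = 28·157.2500 = 4403.0000
edge 4: (11.5,28)→(2,8)  cross = 11.5·8 − 2·28 = 36.0000; (r_i+r_j)·cross = 13.5·36.0000 = 486.0000
Σcross = 452.2500 → A = |Σcross|/2 = 226.1250 mm²
Σ(r_i+r_j)·cross = 15868.0000 → first moment M = |Σ|/6 = 2644.6667
R_c = M/A = 2644.6667/226.1250 = 11.6956 mm
θ = 282° = 4.921828 rad
V = θ·R_c·A = 4.921828·11.6956·226.1250 = 13016.596 mm³

Volume = 13016.596 mm³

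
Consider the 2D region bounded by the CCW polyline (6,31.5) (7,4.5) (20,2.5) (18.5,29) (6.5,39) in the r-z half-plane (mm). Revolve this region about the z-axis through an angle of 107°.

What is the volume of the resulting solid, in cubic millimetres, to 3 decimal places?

Profile (r,z), 5 vertices: (6,31.5) (7,4.5) (20,2.5) (18.5,29) (6.5,39)
edge 0: (6,31.5)→(7,4.5)  cross = 6·4.5 − 7·31.5 = -193.5000; (r_i+r_j)·cross = 13·-193.5000 = -2515.5000
edge 1: (7,4.5)→(20,2.5)  cross = 7·2.5 − 20·4.5 = -72.5000; (r_i+r_j)·cross = 27·-72.5000 = -1957.5000
edge 2: (20,2.5)→(18.5,29)  cross = 20·29 − 18.5·2.5 = 533.7500; (r_i+r_j)·cross = 38.5·533.7500 = 20549.3750
edge 3: (18.5,29)→(6.5,39)  cross = 18.5·39 − 6.5·29 = 533.0000; (r_i+r_j)·cross = 25·533.0000 = 13325.0000
edge 4: (6.5,39)→(6,31.5)  cross = 6.5·31.5 − 6·39 = -29.2500; (r_i+r_j)·cross = 12.5·-29.2500 = -365.6250
Σcross = 771.5000 → A = |Σcross|/2 = 385.7500 mm²
Σ(r_i+r_j)·cross = 29035.7500 → first moment M = |Σ|/6 = 4839.2917
R_c = M/A = 4839.2917/385.7500 = 12.5452 mm
θ = 107° = 1.867502 rad
V = θ·R_c·A = 1.867502·12.5452·385.7500 = 9037.388 mm³

Volume = 9037.388 mm³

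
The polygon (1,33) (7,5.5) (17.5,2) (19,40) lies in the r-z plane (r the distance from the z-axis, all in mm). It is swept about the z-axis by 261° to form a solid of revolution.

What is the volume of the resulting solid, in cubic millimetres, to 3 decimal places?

Profile (r,z), 4 vertices: (1,33) (7,5.5) (17.5,2) (19,40)
edge 0: (1,33)→(7,5.5)  cross = 1·5.5 − 7·33 = -225.5000; (r_i+r_j)·cross = 8·-225.5000 = -1804.0000
edge 1: (7,5.5)→(17.5,2)  cross = 7·2 − 17.5·5.5 = -82.2500; (r_i+r_j)·cross = 24.5·-82.2500 = -2015.1250
edge 2: (17.5,2)→(19,40)  cross = 17.5·40 − 19·2 = 662.0000; (r_i+r_j)·cross = 36.5·662.0000 = 24163.0000
edge 3: (19,40)→(1,33)  cross = 19·33 − 1·40 = 587.0000; (r_i+r_j)·cross = 20·587.0000 = 11740.0000
Σcross = 941.2500 → A = |Σcross|/2 = 470.6250 mm²
Σ(r_i+r_j)·cross = 32083.8750 → first moment M = |Σ|/6 = 5347.3125
R_c = M/A = 5347.3125/470.6250 = 11.3622 mm
θ = 261° = 4.555309 rad
V = θ·R_c·A = 4.555309·11.3622·470.6250 = 24358.663 mm³

Volume = 24358.663 mm³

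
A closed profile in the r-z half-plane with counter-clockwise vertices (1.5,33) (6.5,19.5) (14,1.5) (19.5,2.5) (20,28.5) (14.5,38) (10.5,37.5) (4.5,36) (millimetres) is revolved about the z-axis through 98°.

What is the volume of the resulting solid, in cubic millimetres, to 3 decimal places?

Profile (r,z), 8 vertices: (1.5,33) (6.5,19.5) (14,1.5) (19.5,2.5) (20,28.5) (14.5,38) (10.5,37.5) (4.5,36)
edge 0: (1.5,33)→(6.5,19.5)  cross = 1.5·19.5 − 6.5·33 = -185.2500; (r_i+r_j)·cross = 8·-185.2500 = -1482.0000
edge 1: (6.5,19.5)→(14,1.5)  cross = 6.5·1.5 − 14·19.5 = -263.2500; (r_i+r_j)·cross = 20.5·-263.2500 = -5396.6250
edge 2: (14,1.5)→(19.5,2.5)  cross = 14·2.5 − 19.5·1.5 = 5.7500; (r_i+r_j)·cross = 33.5·5.7500 = 192.6250
edge 3: (19.5,2.5)→(20,28.5)  cross = 19.5·28.5 − 20·2.5 = 505.7500; (r_i+r_j)·cross = 39.5·505.7500 = 19977.1250
edge 4: (20,28.5)→(14.5,38)  cross = 20·38 − 14.5·28.5 = 346.7500; (r_i+r_j)·cross = 34.5·346.7500 = 11962.8750
edge 5: (14.5,38)→(10.5,37.5)  cross = 14.5·37.5 − 10.5·38 = 144.7500; (r_i+r_j)·cross = 25·144.7500 = 3618.7500
edge 6: (10.5,37.5)→(4.5,36)  cross = 10.5·36 − 4.5·37.5 = 209.2500; (r_i+r_j)·cross = 15·209.2500 = 3138.7500
edge 7: (4.5,36)→(1.5,33)  cross = 4.5·33 − 1.5·36 = 94.5000; (r_i+r_j)·cross = 6·94.5000 = 567.0000
Σcross = 858.2500 → A = |Σcross|/2 = 429.1250 mm²
Σ(r_i+r_j)·cross = 32578.5000 → first moment M = |Σ|/6 = 5429.7500
R_c = M/A = 5429.7500/429.1250 = 12.6531 mm
θ = 98° = 1.710423 rad
V = θ·R_c·A = 1.710423·12.6531·429.1250 = 9287.167 mm³

Volume = 9287.167 mm³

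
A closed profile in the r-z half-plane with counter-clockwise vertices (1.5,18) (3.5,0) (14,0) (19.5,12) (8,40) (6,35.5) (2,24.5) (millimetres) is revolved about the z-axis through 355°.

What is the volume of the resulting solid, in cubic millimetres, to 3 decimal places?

Profile (r,z), 7 vertices: (1.5,18) (3.5,0) (14,0) (19.5,12) (8,40) (6,35.5) (2,24.5)
edge 0: (1.5,18)→(3.5,0)  cross = 1.5·0 − 3.5·18 = -63.0000; (r_i+r_j)·cross = 5·-63.0000 = -315.0000
edge 1: (3.5,0)→(14,0)  cross = 3.5·0 − 14·0 = 0.0000; (r_i+r_j)·cross = 17.5·0.0000 = 0.0000
edge 2: (14,0)→(19.5,12)  cross = 14·12 − 19.5·0 = 168.0000; (r_i+r_j)·cross = 33.5·168.0000 = 5628.0000
edge 3: (19.5,12)→(8,40)  cross = 19.5·40 − 8·12 = 684.0000; (r_i+r_j)·cross = 27.5·684.0000 = 18810.0000
edge 4: (8,40)→(6,35.5)  cross = 8·35.5 − 6·40 = 44.0000; (r_i+r_j)·cross = 14·44.0000 = 616.0000
edge 5: (6,35.5)→(2,24.5)  cross = 6·24.5 − 2·35.5 = 76.0000; (r_i+r_j)·cross = 8·76.0000 = 608.0000
edge 6: (2,24.5)→(1.5,18)  cross = 2·18 − 1.5·24.5 = -0.7500; (r_i+r_j)·cross = 3.5·-0.7500 = -2.6250
Σcross = 908.2500 → A = |Σcross|/2 = 454.1250 mm²
Σ(r_i+r_j)·cross = 25344.3750 → first moment M = |Σ|/6 = 4224.0625
R_c = M/A = 4224.0625/454.1250 = 9.3015 mm
θ = 355° = 6.195919 rad
V = θ·R_c·A = 6.195919·9.3015·454.1250 = 26171.948 mm³

Volume = 26171.948 mm³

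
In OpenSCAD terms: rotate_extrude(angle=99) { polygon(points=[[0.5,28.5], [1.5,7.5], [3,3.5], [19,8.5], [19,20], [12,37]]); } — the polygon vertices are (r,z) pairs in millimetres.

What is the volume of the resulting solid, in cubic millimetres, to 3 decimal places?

Profile (r,z), 6 vertices: (0.5,28.5) (1.5,7.5) (3,3.5) (19,8.5) (19,20) (12,37)
edge 0: (0.5,28.5)→(1.5,7.5)  cross = 0.5·7.5 − 1.5·28.5 = -39.0000; (r_i+r_j)·cross = 2·-39.0000 = -78.0000
edge 1: (1.5,7.5)→(3,3.5)  cross = 1.5·3.5 − 3·7.5 = -17.2500; (r_i+r_j)·cross = 4.5·-17.2500 = -77.6250
edge 2: (3,3.5)→(19,8.5)  cross = 3·8.5 − 19·3.5 = -41.0000; (r_i+r_j)·cross = 22·-41.0000 = -902.0000
edge 3: (19,8.5)→(19,20)  cross = 19·20 − 19·8.5 = 218.5000; (r_i+r_j)·cross = 38·218.5000 = 8303.0000
edge 4: (19,20)→(12,37)  cross = 19·37 − 12·20 = 463.0000; (r_i+r_j)·cross = 31·463.0000 = 14353.0000
edge 5: (12,37)→(0.5,28.5)  cross = 12·28.5 − 0.5·37 = 323.5000; (r_i+r_j)·cross = 12.5·323.5000 = 4043.7500
Σcross = 907.7500 → A = |Σcross|/2 = 453.8750 mm²
Σ(r_i+r_j)·cross = 25642.1250 → first moment M = |Σ|/6 = 4273.6875
R_c = M/A = 4273.6875/453.8750 = 9.4160 mm
θ = 99° = 1.727876 rad
V = θ·R_c·A = 1.727876·9.4160·453.8750 = 7384.402 mm³

Volume = 7384.402 mm³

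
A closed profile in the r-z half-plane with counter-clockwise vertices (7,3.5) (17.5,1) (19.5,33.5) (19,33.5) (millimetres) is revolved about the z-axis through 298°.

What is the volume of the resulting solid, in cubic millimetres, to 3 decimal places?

Volume = 13798.035 mm³

Profile (r,z), 4 vertices: (7,3.5) (17.5,1) (19.5,33.5) (19,33.5)
edge 0: (7,3.5)→(17.5,1)  cross = 7·1 − 17.5·3.5 = -54.2500; (r_i+r_j)·cross = 24.5·-54.2500 = -1329.1250
edge 1: (17.5,1)→(19.5,33.5)  cross = 17.5·33.5 − 19.5·1 = 566.7500; (r_i+r_j)·cross = 37·566.7500 = 20969.7500
edge 2: (19.5,33.5)→(19,33.5)  cross = 19.5·33.5 − 19·33.5 = 16.7500; (r_i+r_j)·cross = 38.5·16.7500 = 644.8750
edge 3: (19,33.5)→(7,3.5)  cross = 19·3.5 − 7·33.5 = -168.0000; (r_i+r_j)·cross = 26·-168.0000 = -4368.0000
Σcross = 361.2500 → A = |Σcross|/2 = 180.6250 mm²
Σ(r_i+r_j)·cross = 15917.5000 → first moment M = |Σ|/6 = 2652.9167
R_c = M/A = 2652.9167/180.6250 = 14.6874 mm
θ = 298° = 5.201081 rad
V = θ·R_c·A = 5.201081·14.6874·180.6250 = 13798.035 mm³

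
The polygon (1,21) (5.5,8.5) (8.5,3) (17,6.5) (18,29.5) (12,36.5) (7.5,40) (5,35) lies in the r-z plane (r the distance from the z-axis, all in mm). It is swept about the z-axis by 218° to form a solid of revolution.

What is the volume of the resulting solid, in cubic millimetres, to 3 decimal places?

Volume = 16743.101 mm³

Profile (r,z), 8 vertices: (1,21) (5.5,8.5) (8.5,3) (17,6.5) (18,29.5) (12,36.5) (7.5,40) (5,35)
edge 0: (1,21)→(5.5,8.5)  cross = 1·8.5 − 5.5·21 = -107.0000; (r_i+r_j)·cross = 6.5·-107.0000 = -695.5000
edge 1: (5.5,8.5)→(8.5,3)  cross = 5.5·3 − 8.5·8.5 = -55.7500; (r_i+r_j)·cross = 14·-55.7500 = -780.5000
edge 2: (8.5,3)→(17,6.5)  cross = 8.5·6.5 − 17·3 = 4.2500; (r_i+r_j)·cross = 25.5·4.2500 = 108.3750
edge 3: (17,6.5)→(18,29.5)  cross = 17·29.5 − 18·6.5 = 384.5000; (r_i+r_j)·cross = 35·384.5000 = 13457.5000
edge 4: (18,29.5)→(12,36.5)  cross = 18·36.5 − 12·29.5 = 303.0000; (r_i+r_j)·cross = 30·303.0000 = 9090.0000
edge 5: (12,36.5)→(7.5,40)  cross = 12·40 − 7.5·36.5 = 206.2500; (r_i+r_j)·cross = 19.5·206.2500 = 4021.8750
edge 6: (7.5,40)→(5,35)  cross = 7.5·35 − 5·40 = 62.5000; (r_i+r_j)·cross = 12.5·62.5000 = 781.2500
edge 7: (5,35)→(1,21)  cross = 5·21 − 1·35 = 70.0000; (r_i+r_j)·cross = 6·70.0000 = 420.0000
Σcross = 867.7500 → A = |Σcross|/2 = 433.8750 mm²
Σ(r_i+r_j)·cross = 26403.0000 → first moment M = |Σ|/6 = 4400.5000
R_c = M/A = 4400.5000/433.8750 = 10.1423 mm
θ = 218° = 3.804818 rad
V = θ·R_c·A = 3.804818·10.1423·433.8750 = 16743.101 mm³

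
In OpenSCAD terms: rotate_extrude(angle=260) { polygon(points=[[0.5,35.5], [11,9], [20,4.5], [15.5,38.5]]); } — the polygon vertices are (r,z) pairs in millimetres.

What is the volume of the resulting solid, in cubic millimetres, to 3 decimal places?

Profile (r,z), 4 vertices: (0.5,35.5) (11,9) (20,4.5) (15.5,38.5)
edge 0: (0.5,35.5)→(11,9)  cross = 0.5·9 − 11·35.5 = -386.0000; (r_i+r_j)·cross = 11.5·-386.0000 = -4439.0000
edge 1: (11,9)→(20,4.5)  cross = 11·4.5 − 20·9 = -130.5000; (r_i+r_j)·cross = 31·-130.5000 = -4045.5000
edge 2: (20,4.5)→(15.5,38.5)  cross = 20·38.5 − 15.5·4.5 = 700.2500; (r_i+r_j)·cross = 35.5·700.2500 = 24858.8750
edge 3: (15.5,38.5)→(0.5,35.5)  cross = 15.5·35.5 − 0.5·38.5 = 531.0000; (r_i+r_j)·cross = 16·531.0000 = 8496.0000
Σcross = 714.7500 → A = |Σcross|/2 = 357.3750 mm²
Σ(r_i+r_j)·cross = 24870.3750 → first moment M = |Σ|/6 = 4145.0625
R_c = M/A = 4145.0625/357.3750 = 11.5986 mm
θ = 260° = 4.537856 rad
V = θ·R_c·A = 4.537856·11.5986·357.3750 = 18809.697 mm³

Volume = 18809.697 mm³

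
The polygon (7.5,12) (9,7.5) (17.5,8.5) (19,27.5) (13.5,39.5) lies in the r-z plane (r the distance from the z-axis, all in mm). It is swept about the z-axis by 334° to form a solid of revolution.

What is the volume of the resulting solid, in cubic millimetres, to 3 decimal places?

Volume = 18335.891 mm³

Profile (r,z), 5 vertices: (7.5,12) (9,7.5) (17.5,8.5) (19,27.5) (13.5,39.5)
edge 0: (7.5,12)→(9,7.5)  cross = 7.5·7.5 − 9·12 = -51.7500; (r_i+r_j)·cross = 16.5·-51.7500 = -853.8750
edge 1: (9,7.5)→(17.5,8.5)  cross = 9·8.5 − 17.5·7.5 = -54.7500; (r_i+r_j)·cross = 26.5·-54.7500 = -1450.8750
edge 2: (17.5,8.5)→(19,27.5)  cross = 17.5·27.5 − 19·8.5 = 319.7500; (r_i+r_j)·cross = 36.5·319.7500 = 11670.8750
edge 3: (19,27.5)→(13.5,39.5)  cross = 19·39.5 − 13.5·27.5 = 379.2500; (r_i+r_j)·cross = 32.5·379.2500 = 12325.6250
edge 4: (13.5,39.5)→(7.5,12)  cross = 13.5·12 − 7.5·39.5 = -134.2500; (r_i+r_j)·cross = 21·-134.2500 = -2819.2500
Σcross = 458.2500 → A = |Σcross|/2 = 229.1250 mm²
Σ(r_i+r_j)·cross = 18872.5000 → first moment M = |Σ|/6 = 3145.4167
R_c = M/A = 3145.4167/229.1250 = 13.7280 mm
θ = 334° = 5.829400 rad
V = θ·R_c·A = 5.829400·13.7280·229.1250 = 18335.891 mm³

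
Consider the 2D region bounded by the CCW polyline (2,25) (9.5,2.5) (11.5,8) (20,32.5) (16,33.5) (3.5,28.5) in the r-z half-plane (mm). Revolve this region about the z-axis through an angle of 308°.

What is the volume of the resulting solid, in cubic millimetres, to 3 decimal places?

Volume = 15432.492 mm³

Profile (r,z), 6 vertices: (2,25) (9.5,2.5) (11.5,8) (20,32.5) (16,33.5) (3.5,28.5)
edge 0: (2,25)→(9.5,2.5)  cross = 2·2.5 − 9.5·25 = -232.5000; (r_i+r_j)·cross = 11.5·-232.5000 = -2673.7500
edge 1: (9.5,2.5)→(11.5,8)  cross = 9.5·8 − 11.5·2.5 = 47.2500; (r_i+r_j)·cross = 21·47.2500 = 992.2500
edge 2: (11.5,8)→(20,32.5)  cross = 11.5·32.5 − 20·8 = 213.7500; (r_i+r_j)·cross = 31.5·213.7500 = 6733.1250
edge 3: (20,32.5)→(16,33.5)  cross = 20·33.5 − 16·32.5 = 150.0000; (r_i+r_j)·cross = 36·150.0000 = 5400.0000
edge 4: (16,33.5)→(3.5,28.5)  cross = 16·28.5 − 3.5·33.5 = 338.7500; (r_i+r_j)·cross = 19.5·338.7500 = 6605.6250
edge 5: (3.5,28.5)→(2,25)  cross = 3.5·25 − 2·28.5 = 30.5000; (r_i+r_j)·cross = 5.5·30.5000 = 167.7500
Σcross = 547.7500 → A = |Σcross|/2 = 273.8750 mm²
Σ(r_i+r_j)·cross = 17225.0000 → first moment M = |Σ|/6 = 2870.8333
R_c = M/A = 2870.8333/273.8750 = 10.4823 mm
θ = 308° = 5.375614 rad
V = θ·R_c·A = 5.375614·10.4823·273.8750 = 15432.492 mm³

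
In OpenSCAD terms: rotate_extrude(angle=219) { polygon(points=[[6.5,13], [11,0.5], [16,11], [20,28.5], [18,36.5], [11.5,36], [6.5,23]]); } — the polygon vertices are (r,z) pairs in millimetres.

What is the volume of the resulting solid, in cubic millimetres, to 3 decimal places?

Volume = 15151.960 mm³

Profile (r,z), 7 vertices: (6.5,13) (11,0.5) (16,11) (20,28.5) (18,36.5) (11.5,36) (6.5,23)
edge 0: (6.5,13)→(11,0.5)  cross = 6.5·0.5 − 11·13 = -139.7500; (r_i+r_j)·cross = 17.5·-139.7500 = -2445.6250
edge 1: (11,0.5)→(16,11)  cross = 11·11 − 16·0.5 = 113.0000; (r_i+r_j)·cross = 27·113.0000 = 3051.0000
edge 2: (16,11)→(20,28.5)  cross = 16·28.5 − 20·11 = 236.0000; (r_i+r_j)·cross = 36·236.0000 = 8496.0000
edge 3: (20,28.5)→(18,36.5)  cross = 20·36.5 − 18·28.5 = 217.0000; (r_i+r_j)·cross = 38·217.0000 = 8246.0000
edge 4: (18,36.5)→(11.5,36)  cross = 18·36 − 11.5·36.5 = 228.2500; (r_i+r_j)·cross = 29.5·228.2500 = 6733.3750
edge 5: (11.5,36)→(6.5,23)  cross = 11.5·23 − 6.5·36 = 30.5000; (r_i+r_j)·cross = 18·30.5000 = 549.0000
edge 6: (6.5,23)→(6.5,13)  cross = 6.5·13 − 6.5·23 = -65.0000; (r_i+r_j)·cross = 13·-65.0000 = -845.0000
Σcross = 620.0000 → A = |Σcross|/2 = 310.0000 mm²
Σ(r_i+r_j)·cross = 23784.7500 → first moment M = |Σ|/6 = 3964.1250
R_c = M/A = 3964.1250/310.0000 = 12.7875 mm
θ = 219° = 3.822271 rad
V = θ·R_c·A = 3.822271·12.7875·310.0000 = 15151.960 mm³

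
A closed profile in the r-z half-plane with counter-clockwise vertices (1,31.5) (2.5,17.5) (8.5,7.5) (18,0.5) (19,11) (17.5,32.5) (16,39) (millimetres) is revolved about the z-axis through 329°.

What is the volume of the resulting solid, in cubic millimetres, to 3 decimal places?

Volume = 29405.943 mm³

Profile (r,z), 7 vertices: (1,31.5) (2.5,17.5) (8.5,7.5) (18,0.5) (19,11) (17.5,32.5) (16,39)
edge 0: (1,31.5)→(2.5,17.5)  cross = 1·17.5 − 2.5·31.5 = -61.2500; (r_i+r_j)·cross = 3.5·-61.2500 = -214.3750
edge 1: (2.5,17.5)→(8.5,7.5)  cross = 2.5·7.5 − 8.5·17.5 = -130.0000; (r_i+r_j)·cross = 11·-130.0000 = -1430.0000
edge 2: (8.5,7.5)→(18,0.5)  cross = 8.5·0.5 − 18·7.5 = -130.7500; (r_i+r_j)·cross = 26.5·-130.7500 = -3464.8750
edge 3: (18,0.5)→(19,11)  cross = 18·11 − 19·0.5 = 188.5000; (r_i+r_j)·cross = 37·188.5000 = 6974.5000
edge 4: (19,11)→(17.5,32.5)  cross = 19·32.5 − 17.5·11 = 425.0000; (r_i+r_j)·cross = 36.5·425.0000 = 15512.5000
edge 5: (17.5,32.5)→(16,39)  cross = 17.5·39 − 16·32.5 = 162.5000; (r_i+r_j)·cross = 33.5·162.5000 = 5443.7500
edge 6: (16,39)→(1,31.5)  cross = 16·31.5 − 1·39 = 465.0000; (r_i+r_j)·cross = 17·465.0000 = 7905.0000
Σcross = 919.0000 → A = |Σcross|/2 = 459.5000 mm²
Σ(r_i+r_j)·cross = 30726.5000 → first moment M = |Σ|/6 = 5121.0833
R_c = M/A = 5121.0833/459.5000 = 11.1449 mm
θ = 329° = 5.742133 rad
V = θ·R_c·A = 5.742133·11.1449·459.5000 = 29405.943 mm³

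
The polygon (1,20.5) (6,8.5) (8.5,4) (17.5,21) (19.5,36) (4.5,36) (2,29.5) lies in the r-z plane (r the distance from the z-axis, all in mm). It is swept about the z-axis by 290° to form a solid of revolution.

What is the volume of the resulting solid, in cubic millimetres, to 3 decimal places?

Volume = 19290.681 mm³

Profile (r,z), 7 vertices: (1,20.5) (6,8.5) (8.5,4) (17.5,21) (19.5,36) (4.5,36) (2,29.5)
edge 0: (1,20.5)→(6,8.5)  cross = 1·8.5 − 6·20.5 = -114.5000; (r_i+r_j)·cross = 7·-114.5000 = -801.5000
edge 1: (6,8.5)→(8.5,4)  cross = 6·4 − 8.5·8.5 = -48.2500; (r_i+r_j)·cross = 14.5·-48.2500 = -699.6250
edge 2: (8.5,4)→(17.5,21)  cross = 8.5·21 − 17.5·4 = 108.5000; (r_i+r_j)·cross = 26·108.5000 = 2821.0000
edge 3: (17.5,21)→(19.5,36)  cross = 17.5·36 − 19.5·21 = 220.5000; (r_i+r_j)·cross = 37·220.5000 = 8158.5000
edge 4: (19.5,36)→(4.5,36)  cross = 19.5·36 − 4.5·36 = 540.0000; (r_i+r_j)·cross = 24·540.0000 = 12960.0000
edge 5: (4.5,36)→(2,29.5)  cross = 4.5·29.5 − 2·36 = 60.7500; (r_i+r_j)·cross = 6.5·60.7500 = 394.8750
edge 6: (2,29.5)→(1,20.5)  cross = 2·20.5 − 1·29.5 = 11.5000; (r_i+r_j)·cross = 3·11.5000 = 34.5000
Σcross = 778.5000 → A = |Σcross|/2 = 389.2500 mm²
Σ(r_i+r_j)·cross = 22867.7500 → first moment M = |Σ|/6 = 3811.2917
R_c = M/A = 3811.2917/389.2500 = 9.7914 mm
θ = 290° = 5.061455 rad
V = θ·R_c·A = 5.061455·9.7914·389.2500 = 19290.681 mm³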